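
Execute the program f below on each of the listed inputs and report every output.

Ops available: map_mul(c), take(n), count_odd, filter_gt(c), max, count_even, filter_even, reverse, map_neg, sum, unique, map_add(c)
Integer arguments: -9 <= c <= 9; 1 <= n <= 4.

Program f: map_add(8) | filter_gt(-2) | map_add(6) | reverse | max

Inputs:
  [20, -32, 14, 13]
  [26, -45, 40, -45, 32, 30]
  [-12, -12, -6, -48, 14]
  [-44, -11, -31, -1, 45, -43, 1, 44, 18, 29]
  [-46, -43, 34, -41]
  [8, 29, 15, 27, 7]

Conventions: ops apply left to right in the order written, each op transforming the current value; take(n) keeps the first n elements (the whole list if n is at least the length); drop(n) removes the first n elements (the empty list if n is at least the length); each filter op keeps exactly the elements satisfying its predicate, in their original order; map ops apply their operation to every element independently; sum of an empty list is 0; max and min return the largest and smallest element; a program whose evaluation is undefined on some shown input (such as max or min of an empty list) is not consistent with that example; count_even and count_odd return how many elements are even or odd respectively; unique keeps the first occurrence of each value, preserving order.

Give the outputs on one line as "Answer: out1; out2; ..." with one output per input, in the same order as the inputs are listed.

Execution, op by op:
  [20, -32, 14, 13] -> [28, -24, 22, 21] -> [28, 22, 21] -> [34, 28, 27] -> [27, 28, 34] -> 34
  [26, -45, 40, -45, 32, 30] -> [34, -37, 48, -37, 40, 38] -> [34, 48, 40, 38] -> [40, 54, 46, 44] -> [44, 46, 54, 40] -> 54
  [-12, -12, -6, -48, 14] -> [-4, -4, 2, -40, 22] -> [2, 22] -> [8, 28] -> [28, 8] -> 28
  [-44, -11, -31, -1, 45, -43, 1, 44, 18, 29] -> [-36, -3, -23, 7, 53, -35, 9, 52, 26, 37] -> [7, 53, 9, 52, 26, 37] -> [13, 59, 15, 58, 32, 43] -> [43, 32, 58, 15, 59, 13] -> 59
  [-46, -43, 34, -41] -> [-38, -35, 42, -33] -> [42] -> [48] -> [48] -> 48
  [8, 29, 15, 27, 7] -> [16, 37, 23, 35, 15] -> [16, 37, 23, 35, 15] -> [22, 43, 29, 41, 21] -> [21, 41, 29, 43, 22] -> 43

34; 54; 28; 59; 48; 43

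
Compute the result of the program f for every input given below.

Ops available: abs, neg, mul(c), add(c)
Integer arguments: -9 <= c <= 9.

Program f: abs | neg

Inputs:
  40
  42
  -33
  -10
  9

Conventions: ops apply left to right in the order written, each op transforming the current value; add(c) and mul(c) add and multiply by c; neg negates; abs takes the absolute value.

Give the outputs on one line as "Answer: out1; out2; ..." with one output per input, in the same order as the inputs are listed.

-40; -42; -33; -10; -9

Execution, op by op:
  40 -> 40 -> -40
  42 -> 42 -> -42
  -33 -> 33 -> -33
  -10 -> 10 -> -10
  9 -> 9 -> -9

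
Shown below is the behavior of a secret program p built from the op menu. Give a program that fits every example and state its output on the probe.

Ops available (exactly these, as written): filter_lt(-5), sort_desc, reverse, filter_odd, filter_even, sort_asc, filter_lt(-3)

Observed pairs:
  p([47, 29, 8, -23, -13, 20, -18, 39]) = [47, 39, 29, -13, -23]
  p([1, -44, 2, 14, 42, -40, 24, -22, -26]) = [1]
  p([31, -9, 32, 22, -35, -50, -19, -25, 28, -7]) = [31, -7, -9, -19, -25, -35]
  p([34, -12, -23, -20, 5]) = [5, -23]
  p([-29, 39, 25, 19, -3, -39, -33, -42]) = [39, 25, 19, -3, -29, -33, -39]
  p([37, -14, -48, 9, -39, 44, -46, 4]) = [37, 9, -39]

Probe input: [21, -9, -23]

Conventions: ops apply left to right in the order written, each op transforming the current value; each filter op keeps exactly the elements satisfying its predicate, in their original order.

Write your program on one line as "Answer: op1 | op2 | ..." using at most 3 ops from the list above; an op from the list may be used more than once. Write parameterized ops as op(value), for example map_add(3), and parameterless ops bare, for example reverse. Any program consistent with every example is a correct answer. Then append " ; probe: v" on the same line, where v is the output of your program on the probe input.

filter_odd | sort_asc | reverse ; probe: [21, -9, -23]

Check, running the answer program on each example:
  [47, 29, 8, -23, -13, 20, -18, 39] -> [47, 29, -23, -13, 39] -> [-23, -13, 29, 39, 47] -> [47, 39, 29, -13, -23]
  [1, -44, 2, 14, 42, -40, 24, -22, -26] -> [1] -> [1] -> [1]
  [31, -9, 32, 22, -35, -50, -19, -25, 28, -7] -> [31, -9, -35, -19, -25, -7] -> [-35, -25, -19, -9, -7, 31] -> [31, -7, -9, -19, -25, -35]
  [34, -12, -23, -20, 5] -> [-23, 5] -> [-23, 5] -> [5, -23]
  [-29, 39, 25, 19, -3, -39, -33, -42] -> [-29, 39, 25, 19, -3, -39, -33] -> [-39, -33, -29, -3, 19, 25, 39] -> [39, 25, 19, -3, -29, -33, -39]
  [37, -14, -48, 9, -39, 44, -46, 4] -> [37, 9, -39] -> [-39, 9, 37] -> [37, 9, -39]
  probe: [21, -9, -23] -> [21, -9, -23] -> [-23, -9, 21] -> [21, -9, -23]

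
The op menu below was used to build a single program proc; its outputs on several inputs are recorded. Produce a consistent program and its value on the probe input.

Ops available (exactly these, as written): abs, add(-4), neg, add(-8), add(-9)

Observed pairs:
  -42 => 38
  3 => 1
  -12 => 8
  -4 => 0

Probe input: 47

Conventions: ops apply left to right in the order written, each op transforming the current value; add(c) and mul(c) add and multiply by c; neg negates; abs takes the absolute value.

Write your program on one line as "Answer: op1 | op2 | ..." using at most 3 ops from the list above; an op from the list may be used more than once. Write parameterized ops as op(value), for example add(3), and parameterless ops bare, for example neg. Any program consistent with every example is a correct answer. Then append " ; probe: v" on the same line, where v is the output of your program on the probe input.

abs | add(-4) | abs ; probe: 43

Check, running the answer program on each example:
  -42 -> 42 -> 38 -> 38
  3 -> 3 -> -1 -> 1
  -12 -> 12 -> 8 -> 8
  -4 -> 4 -> 0 -> 0
  probe: 47 -> 47 -> 43 -> 43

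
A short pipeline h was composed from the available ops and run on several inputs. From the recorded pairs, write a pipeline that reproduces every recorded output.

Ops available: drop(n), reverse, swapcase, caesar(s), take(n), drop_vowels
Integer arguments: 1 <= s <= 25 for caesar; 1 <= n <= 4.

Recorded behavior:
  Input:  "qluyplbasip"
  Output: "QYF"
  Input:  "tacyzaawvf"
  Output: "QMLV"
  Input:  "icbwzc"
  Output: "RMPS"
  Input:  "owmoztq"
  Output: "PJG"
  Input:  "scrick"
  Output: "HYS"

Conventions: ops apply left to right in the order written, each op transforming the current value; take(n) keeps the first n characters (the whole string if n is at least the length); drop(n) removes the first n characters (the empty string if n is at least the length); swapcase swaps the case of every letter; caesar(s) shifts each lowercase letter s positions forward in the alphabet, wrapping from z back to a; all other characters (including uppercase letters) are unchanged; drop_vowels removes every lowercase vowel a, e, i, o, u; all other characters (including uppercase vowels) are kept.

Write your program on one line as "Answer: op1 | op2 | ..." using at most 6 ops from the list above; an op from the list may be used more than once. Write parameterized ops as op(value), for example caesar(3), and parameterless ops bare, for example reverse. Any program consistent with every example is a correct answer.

reverse | caesar(16) | take(4) | drop_vowels | reverse | swapcase

Check, running the answer program on each example:
  "qluyplbasip" -> "pisablpyulq" -> "fyiqrbfokbg" -> "fyiq" -> "fyq" -> "qyf" -> "QYF"
  "tacyzaawvf" -> "fvwaazycat" -> "vlmqqposqj" -> "vlmq" -> "vlmq" -> "qmlv" -> "QMLV"
  "icbwzc" -> "czwbci" -> "spmrsy" -> "spmr" -> "spmr" -> "rmps" -> "RMPS"
  "owmoztq" -> "qtzomwo" -> "gjpecme" -> "gjpe" -> "gjp" -> "pjg" -> "PJG"
  "scrick" -> "kcircs" -> "asyhsi" -> "asyh" -> "syh" -> "hys" -> "HYS"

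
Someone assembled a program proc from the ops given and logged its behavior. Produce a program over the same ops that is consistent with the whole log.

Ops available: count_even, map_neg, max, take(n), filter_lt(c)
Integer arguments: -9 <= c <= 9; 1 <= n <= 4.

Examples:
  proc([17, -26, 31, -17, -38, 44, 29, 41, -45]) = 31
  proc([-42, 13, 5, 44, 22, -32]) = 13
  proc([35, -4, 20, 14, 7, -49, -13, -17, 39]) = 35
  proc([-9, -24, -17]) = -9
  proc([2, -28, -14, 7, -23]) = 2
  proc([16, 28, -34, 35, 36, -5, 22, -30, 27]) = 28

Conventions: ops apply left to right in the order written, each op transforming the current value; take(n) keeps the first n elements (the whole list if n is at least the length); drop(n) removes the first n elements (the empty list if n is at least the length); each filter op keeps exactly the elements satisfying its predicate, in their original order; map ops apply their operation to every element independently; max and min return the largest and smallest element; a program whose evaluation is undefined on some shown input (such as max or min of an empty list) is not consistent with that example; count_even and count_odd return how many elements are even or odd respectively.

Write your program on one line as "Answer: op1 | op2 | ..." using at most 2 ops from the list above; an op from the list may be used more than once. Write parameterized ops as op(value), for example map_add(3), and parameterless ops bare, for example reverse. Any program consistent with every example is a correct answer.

take(3) | max

Check, running the answer program on each example:
  [17, -26, 31, -17, -38, 44, 29, 41, -45] -> [17, -26, 31] -> 31
  [-42, 13, 5, 44, 22, -32] -> [-42, 13, 5] -> 13
  [35, -4, 20, 14, 7, -49, -13, -17, 39] -> [35, -4, 20] -> 35
  [-9, -24, -17] -> [-9, -24, -17] -> -9
  [2, -28, -14, 7, -23] -> [2, -28, -14] -> 2
  [16, 28, -34, 35, 36, -5, 22, -30, 27] -> [16, 28, -34] -> 28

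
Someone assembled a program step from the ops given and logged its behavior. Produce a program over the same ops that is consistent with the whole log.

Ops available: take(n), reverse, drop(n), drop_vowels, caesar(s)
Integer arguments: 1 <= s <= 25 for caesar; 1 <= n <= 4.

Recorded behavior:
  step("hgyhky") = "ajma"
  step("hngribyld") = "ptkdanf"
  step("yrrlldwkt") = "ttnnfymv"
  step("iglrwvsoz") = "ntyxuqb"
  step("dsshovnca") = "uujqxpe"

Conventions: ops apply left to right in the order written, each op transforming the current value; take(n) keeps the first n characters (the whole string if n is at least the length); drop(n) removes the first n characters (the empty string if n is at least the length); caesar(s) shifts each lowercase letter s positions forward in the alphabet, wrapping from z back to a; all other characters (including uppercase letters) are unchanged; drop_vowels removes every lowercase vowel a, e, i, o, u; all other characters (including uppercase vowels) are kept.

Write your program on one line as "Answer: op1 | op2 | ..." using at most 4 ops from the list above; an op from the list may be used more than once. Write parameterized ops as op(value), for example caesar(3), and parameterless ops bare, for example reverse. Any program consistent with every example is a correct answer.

drop(1) | caesar(14) | drop_vowels | caesar(14)

Check, running the answer program on each example:
  "hgyhky" -> "gyhky" -> "umvym" -> "mvym" -> "ajma"
  "hngribyld" -> "ngribyld" -> "bufwpmzr" -> "bfwpmzr" -> "ptkdanf"
  "yrrlldwkt" -> "rrlldwkt" -> "ffzzrkyh" -> "ffzzrkyh" -> "ttnnfymv"
  "iglrwvsoz" -> "glrwvsoz" -> "uzfkjgcn" -> "zfkjgcn" -> "ntyxuqb"
  "dsshovnca" -> "sshovnca" -> "ggvcjbqo" -> "ggvcjbq" -> "uujqxpe"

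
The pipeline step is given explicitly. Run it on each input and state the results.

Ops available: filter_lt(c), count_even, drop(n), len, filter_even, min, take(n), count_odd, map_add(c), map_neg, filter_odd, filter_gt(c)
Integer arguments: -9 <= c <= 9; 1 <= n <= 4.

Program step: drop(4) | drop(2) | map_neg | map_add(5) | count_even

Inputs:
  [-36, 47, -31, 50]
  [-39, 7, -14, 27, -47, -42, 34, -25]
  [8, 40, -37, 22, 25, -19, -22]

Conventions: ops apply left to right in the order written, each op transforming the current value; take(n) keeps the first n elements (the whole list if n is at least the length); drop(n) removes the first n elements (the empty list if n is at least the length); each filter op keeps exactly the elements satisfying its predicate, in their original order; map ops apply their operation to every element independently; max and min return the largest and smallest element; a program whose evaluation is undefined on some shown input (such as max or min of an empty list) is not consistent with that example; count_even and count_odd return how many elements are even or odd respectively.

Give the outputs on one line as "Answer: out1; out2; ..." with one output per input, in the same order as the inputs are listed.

0; 1; 0

Execution, op by op:
  [-36, 47, -31, 50] -> [] -> [] -> [] -> [] -> 0
  [-39, 7, -14, 27, -47, -42, 34, -25] -> [-47, -42, 34, -25] -> [34, -25] -> [-34, 25] -> [-29, 30] -> 1
  [8, 40, -37, 22, 25, -19, -22] -> [25, -19, -22] -> [-22] -> [22] -> [27] -> 0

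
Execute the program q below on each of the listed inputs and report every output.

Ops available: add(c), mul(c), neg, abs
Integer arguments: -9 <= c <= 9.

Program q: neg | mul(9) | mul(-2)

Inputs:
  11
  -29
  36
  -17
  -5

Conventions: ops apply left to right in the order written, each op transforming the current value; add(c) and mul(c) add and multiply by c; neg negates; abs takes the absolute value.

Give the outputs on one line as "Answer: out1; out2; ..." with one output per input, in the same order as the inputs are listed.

Execution, op by op:
  11 -> -11 -> -99 -> 198
  -29 -> 29 -> 261 -> -522
  36 -> -36 -> -324 -> 648
  -17 -> 17 -> 153 -> -306
  -5 -> 5 -> 45 -> -90

198; -522; 648; -306; -90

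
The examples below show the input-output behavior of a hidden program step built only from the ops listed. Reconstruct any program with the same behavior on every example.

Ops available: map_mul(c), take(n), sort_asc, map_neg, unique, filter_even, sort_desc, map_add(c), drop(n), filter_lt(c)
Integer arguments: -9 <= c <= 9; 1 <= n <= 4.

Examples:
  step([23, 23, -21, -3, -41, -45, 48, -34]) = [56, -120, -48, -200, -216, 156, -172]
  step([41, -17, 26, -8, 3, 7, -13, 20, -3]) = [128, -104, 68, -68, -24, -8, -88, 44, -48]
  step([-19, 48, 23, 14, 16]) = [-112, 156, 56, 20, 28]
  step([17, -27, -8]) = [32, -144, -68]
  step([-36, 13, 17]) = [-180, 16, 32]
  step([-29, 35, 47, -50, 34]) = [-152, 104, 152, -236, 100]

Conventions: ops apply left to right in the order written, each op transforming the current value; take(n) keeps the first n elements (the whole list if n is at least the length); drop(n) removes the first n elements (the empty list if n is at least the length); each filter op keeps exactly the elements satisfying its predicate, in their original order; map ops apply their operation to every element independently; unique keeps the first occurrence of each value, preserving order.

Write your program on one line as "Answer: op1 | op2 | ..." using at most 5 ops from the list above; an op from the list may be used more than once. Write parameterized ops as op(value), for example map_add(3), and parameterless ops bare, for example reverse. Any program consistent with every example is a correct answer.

map_neg | map_add(9) | map_neg | unique | map_mul(4)

Check, running the answer program on each example:
  [23, 23, -21, -3, -41, -45, 48, -34] -> [-23, -23, 21, 3, 41, 45, -48, 34] -> [-14, -14, 30, 12, 50, 54, -39, 43] -> [14, 14, -30, -12, -50, -54, 39, -43] -> [14, -30, -12, -50, -54, 39, -43] -> [56, -120, -48, -200, -216, 156, -172]
  [41, -17, 26, -8, 3, 7, -13, 20, -3] -> [-41, 17, -26, 8, -3, -7, 13, -20, 3] -> [-32, 26, -17, 17, 6, 2, 22, -11, 12] -> [32, -26, 17, -17, -6, -2, -22, 11, -12] -> [32, -26, 17, -17, -6, -2, -22, 11, -12] -> [128, -104, 68, -68, -24, -8, -88, 44, -48]
  [-19, 48, 23, 14, 16] -> [19, -48, -23, -14, -16] -> [28, -39, -14, -5, -7] -> [-28, 39, 14, 5, 7] -> [-28, 39, 14, 5, 7] -> [-112, 156, 56, 20, 28]
  [17, -27, -8] -> [-17, 27, 8] -> [-8, 36, 17] -> [8, -36, -17] -> [8, -36, -17] -> [32, -144, -68]
  [-36, 13, 17] -> [36, -13, -17] -> [45, -4, -8] -> [-45, 4, 8] -> [-45, 4, 8] -> [-180, 16, 32]
  [-29, 35, 47, -50, 34] -> [29, -35, -47, 50, -34] -> [38, -26, -38, 59, -25] -> [-38, 26, 38, -59, 25] -> [-38, 26, 38, -59, 25] -> [-152, 104, 152, -236, 100]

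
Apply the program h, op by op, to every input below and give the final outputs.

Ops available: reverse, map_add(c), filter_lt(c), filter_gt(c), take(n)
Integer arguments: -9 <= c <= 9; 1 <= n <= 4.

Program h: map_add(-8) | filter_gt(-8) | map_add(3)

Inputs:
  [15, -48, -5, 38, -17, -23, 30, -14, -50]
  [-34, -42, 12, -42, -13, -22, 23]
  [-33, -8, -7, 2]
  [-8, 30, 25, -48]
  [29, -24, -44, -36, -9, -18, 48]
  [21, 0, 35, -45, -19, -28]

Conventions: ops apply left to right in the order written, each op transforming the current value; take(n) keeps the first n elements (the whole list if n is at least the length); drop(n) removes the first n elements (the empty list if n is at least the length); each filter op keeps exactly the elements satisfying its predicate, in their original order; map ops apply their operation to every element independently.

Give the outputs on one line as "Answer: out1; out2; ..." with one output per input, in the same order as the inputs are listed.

Execution, op by op:
  [15, -48, -5, 38, -17, -23, 30, -14, -50] -> [7, -56, -13, 30, -25, -31, 22, -22, -58] -> [7, 30, 22] -> [10, 33, 25]
  [-34, -42, 12, -42, -13, -22, 23] -> [-42, -50, 4, -50, -21, -30, 15] -> [4, 15] -> [7, 18]
  [-33, -8, -7, 2] -> [-41, -16, -15, -6] -> [-6] -> [-3]
  [-8, 30, 25, -48] -> [-16, 22, 17, -56] -> [22, 17] -> [25, 20]
  [29, -24, -44, -36, -9, -18, 48] -> [21, -32, -52, -44, -17, -26, 40] -> [21, 40] -> [24, 43]
  [21, 0, 35, -45, -19, -28] -> [13, -8, 27, -53, -27, -36] -> [13, 27] -> [16, 30]

[10, 33, 25]; [7, 18]; [-3]; [25, 20]; [24, 43]; [16, 30]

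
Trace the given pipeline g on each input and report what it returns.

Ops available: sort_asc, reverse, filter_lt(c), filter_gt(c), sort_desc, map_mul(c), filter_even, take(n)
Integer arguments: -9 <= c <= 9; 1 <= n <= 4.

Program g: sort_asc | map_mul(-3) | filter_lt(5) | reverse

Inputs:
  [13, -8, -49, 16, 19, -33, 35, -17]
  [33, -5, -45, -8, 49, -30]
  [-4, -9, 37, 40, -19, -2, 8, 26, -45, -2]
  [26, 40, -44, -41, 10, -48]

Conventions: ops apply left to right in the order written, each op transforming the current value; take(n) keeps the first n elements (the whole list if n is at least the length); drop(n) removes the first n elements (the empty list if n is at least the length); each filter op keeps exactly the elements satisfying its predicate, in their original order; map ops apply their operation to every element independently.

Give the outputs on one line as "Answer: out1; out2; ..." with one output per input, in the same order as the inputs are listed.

[-105, -57, -48, -39]; [-147, -99]; [-120, -111, -78, -24]; [-120, -78, -30]

Execution, op by op:
  [13, -8, -49, 16, 19, -33, 35, -17] -> [-49, -33, -17, -8, 13, 16, 19, 35] -> [147, 99, 51, 24, -39, -48, -57, -105] -> [-39, -48, -57, -105] -> [-105, -57, -48, -39]
  [33, -5, -45, -8, 49, -30] -> [-45, -30, -8, -5, 33, 49] -> [135, 90, 24, 15, -99, -147] -> [-99, -147] -> [-147, -99]
  [-4, -9, 37, 40, -19, -2, 8, 26, -45, -2] -> [-45, -19, -9, -4, -2, -2, 8, 26, 37, 40] -> [135, 57, 27, 12, 6, 6, -24, -78, -111, -120] -> [-24, -78, -111, -120] -> [-120, -111, -78, -24]
  [26, 40, -44, -41, 10, -48] -> [-48, -44, -41, 10, 26, 40] -> [144, 132, 123, -30, -78, -120] -> [-30, -78, -120] -> [-120, -78, -30]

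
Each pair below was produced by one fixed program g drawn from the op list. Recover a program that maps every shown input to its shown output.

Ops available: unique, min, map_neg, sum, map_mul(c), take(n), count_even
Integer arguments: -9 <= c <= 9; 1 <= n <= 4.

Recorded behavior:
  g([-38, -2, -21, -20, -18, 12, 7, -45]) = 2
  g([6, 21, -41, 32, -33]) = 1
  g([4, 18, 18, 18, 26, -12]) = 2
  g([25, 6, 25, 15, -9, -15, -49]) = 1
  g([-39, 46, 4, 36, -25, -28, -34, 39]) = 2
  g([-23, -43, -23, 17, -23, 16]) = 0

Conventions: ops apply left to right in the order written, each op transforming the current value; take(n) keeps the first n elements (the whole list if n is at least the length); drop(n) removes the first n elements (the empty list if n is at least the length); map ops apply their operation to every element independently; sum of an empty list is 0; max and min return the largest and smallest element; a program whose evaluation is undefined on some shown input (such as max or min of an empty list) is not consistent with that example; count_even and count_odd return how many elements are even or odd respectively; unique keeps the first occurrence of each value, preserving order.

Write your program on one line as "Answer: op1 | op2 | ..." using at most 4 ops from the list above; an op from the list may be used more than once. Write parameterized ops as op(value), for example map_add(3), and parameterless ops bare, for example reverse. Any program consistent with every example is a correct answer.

take(3) | unique | count_even

Check, running the answer program on each example:
  [-38, -2, -21, -20, -18, 12, 7, -45] -> [-38, -2, -21] -> [-38, -2, -21] -> 2
  [6, 21, -41, 32, -33] -> [6, 21, -41] -> [6, 21, -41] -> 1
  [4, 18, 18, 18, 26, -12] -> [4, 18, 18] -> [4, 18] -> 2
  [25, 6, 25, 15, -9, -15, -49] -> [25, 6, 25] -> [25, 6] -> 1
  [-39, 46, 4, 36, -25, -28, -34, 39] -> [-39, 46, 4] -> [-39, 46, 4] -> 2
  [-23, -43, -23, 17, -23, 16] -> [-23, -43, -23] -> [-23, -43] -> 0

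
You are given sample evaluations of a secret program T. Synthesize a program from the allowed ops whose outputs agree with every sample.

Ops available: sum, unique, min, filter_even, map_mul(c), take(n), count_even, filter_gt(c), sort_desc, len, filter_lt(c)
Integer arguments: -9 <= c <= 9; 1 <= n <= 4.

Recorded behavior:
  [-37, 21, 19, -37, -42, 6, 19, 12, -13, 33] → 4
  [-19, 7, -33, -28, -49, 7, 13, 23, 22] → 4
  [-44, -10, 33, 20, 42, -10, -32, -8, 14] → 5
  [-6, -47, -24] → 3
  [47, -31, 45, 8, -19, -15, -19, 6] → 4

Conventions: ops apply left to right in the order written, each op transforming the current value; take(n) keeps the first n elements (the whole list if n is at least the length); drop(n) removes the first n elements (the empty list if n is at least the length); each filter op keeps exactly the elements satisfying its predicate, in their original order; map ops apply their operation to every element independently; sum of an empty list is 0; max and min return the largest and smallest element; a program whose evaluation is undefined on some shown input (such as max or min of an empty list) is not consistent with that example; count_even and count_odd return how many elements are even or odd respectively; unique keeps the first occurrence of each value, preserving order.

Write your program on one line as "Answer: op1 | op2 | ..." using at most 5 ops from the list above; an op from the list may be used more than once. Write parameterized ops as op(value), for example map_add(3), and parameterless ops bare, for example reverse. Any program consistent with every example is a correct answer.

filter_lt(-1) | map_mul(2) | sort_desc | count_even

Check, running the answer program on each example:
  [-37, 21, 19, -37, -42, 6, 19, 12, -13, 33] -> [-37, -37, -42, -13] -> [-74, -74, -84, -26] -> [-26, -74, -74, -84] -> 4
  [-19, 7, -33, -28, -49, 7, 13, 23, 22] -> [-19, -33, -28, -49] -> [-38, -66, -56, -98] -> [-38, -56, -66, -98] -> 4
  [-44, -10, 33, 20, 42, -10, -32, -8, 14] -> [-44, -10, -10, -32, -8] -> [-88, -20, -20, -64, -16] -> [-16, -20, -20, -64, -88] -> 5
  [-6, -47, -24] -> [-6, -47, -24] -> [-12, -94, -48] -> [-12, -48, -94] -> 3
  [47, -31, 45, 8, -19, -15, -19, 6] -> [-31, -19, -15, -19] -> [-62, -38, -30, -38] -> [-30, -38, -38, -62] -> 4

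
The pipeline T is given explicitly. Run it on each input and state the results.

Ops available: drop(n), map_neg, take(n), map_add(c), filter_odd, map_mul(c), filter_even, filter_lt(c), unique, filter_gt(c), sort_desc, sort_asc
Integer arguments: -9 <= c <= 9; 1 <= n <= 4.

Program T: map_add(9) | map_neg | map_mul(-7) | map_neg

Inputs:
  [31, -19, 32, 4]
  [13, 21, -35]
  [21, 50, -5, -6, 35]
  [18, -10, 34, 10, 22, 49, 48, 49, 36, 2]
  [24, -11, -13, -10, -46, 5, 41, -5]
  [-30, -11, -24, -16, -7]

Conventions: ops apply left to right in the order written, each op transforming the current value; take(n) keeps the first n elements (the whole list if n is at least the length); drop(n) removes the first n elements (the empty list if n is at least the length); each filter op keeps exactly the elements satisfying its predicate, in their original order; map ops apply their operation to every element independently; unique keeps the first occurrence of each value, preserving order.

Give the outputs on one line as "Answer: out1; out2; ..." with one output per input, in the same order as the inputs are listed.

Execution, op by op:
  [31, -19, 32, 4] -> [40, -10, 41, 13] -> [-40, 10, -41, -13] -> [280, -70, 287, 91] -> [-280, 70, -287, -91]
  [13, 21, -35] -> [22, 30, -26] -> [-22, -30, 26] -> [154, 210, -182] -> [-154, -210, 182]
  [21, 50, -5, -6, 35] -> [30, 59, 4, 3, 44] -> [-30, -59, -4, -3, -44] -> [210, 413, 28, 21, 308] -> [-210, -413, -28, -21, -308]
  [18, -10, 34, 10, 22, 49, 48, 49, 36, 2] -> [27, -1, 43, 19, 31, 58, 57, 58, 45, 11] -> [-27, 1, -43, -19, -31, -58, -57, -58, -45, -11] -> [189, -7, 301, 133, 217, 406, 399, 406, 315, 77] -> [-189, 7, -301, -133, -217, -406, -399, -406, -315, -77]
  [24, -11, -13, -10, -46, 5, 41, -5] -> [33, -2, -4, -1, -37, 14, 50, 4] -> [-33, 2, 4, 1, 37, -14, -50, -4] -> [231, -14, -28, -7, -259, 98, 350, 28] -> [-231, 14, 28, 7, 259, -98, -350, -28]
  [-30, -11, -24, -16, -7] -> [-21, -2, -15, -7, 2] -> [21, 2, 15, 7, -2] -> [-147, -14, -105, -49, 14] -> [147, 14, 105, 49, -14]

[-280, 70, -287, -91]; [-154, -210, 182]; [-210, -413, -28, -21, -308]; [-189, 7, -301, -133, -217, -406, -399, -406, -315, -77]; [-231, 14, 28, 7, 259, -98, -350, -28]; [147, 14, 105, 49, -14]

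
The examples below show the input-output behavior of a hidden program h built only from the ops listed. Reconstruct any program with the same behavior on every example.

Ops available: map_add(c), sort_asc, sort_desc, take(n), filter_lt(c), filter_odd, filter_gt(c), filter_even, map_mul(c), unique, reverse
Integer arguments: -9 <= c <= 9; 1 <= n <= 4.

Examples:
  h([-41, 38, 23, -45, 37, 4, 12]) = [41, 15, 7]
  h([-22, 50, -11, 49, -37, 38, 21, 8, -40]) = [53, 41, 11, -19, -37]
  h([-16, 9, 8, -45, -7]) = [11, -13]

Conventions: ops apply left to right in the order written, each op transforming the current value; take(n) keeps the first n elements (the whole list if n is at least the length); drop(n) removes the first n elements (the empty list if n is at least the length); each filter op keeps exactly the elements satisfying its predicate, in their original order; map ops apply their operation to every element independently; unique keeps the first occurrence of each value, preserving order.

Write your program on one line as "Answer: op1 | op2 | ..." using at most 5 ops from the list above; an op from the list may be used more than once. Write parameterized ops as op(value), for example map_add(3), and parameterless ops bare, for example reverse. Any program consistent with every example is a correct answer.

reverse | filter_even | map_add(3) | sort_asc | sort_desc

Check, running the answer program on each example:
  [-41, 38, 23, -45, 37, 4, 12] -> [12, 4, 37, -45, 23, 38, -41] -> [12, 4, 38] -> [15, 7, 41] -> [7, 15, 41] -> [41, 15, 7]
  [-22, 50, -11, 49, -37, 38, 21, 8, -40] -> [-40, 8, 21, 38, -37, 49, -11, 50, -22] -> [-40, 8, 38, 50, -22] -> [-37, 11, 41, 53, -19] -> [-37, -19, 11, 41, 53] -> [53, 41, 11, -19, -37]
  [-16, 9, 8, -45, -7] -> [-7, -45, 8, 9, -16] -> [8, -16] -> [11, -13] -> [-13, 11] -> [11, -13]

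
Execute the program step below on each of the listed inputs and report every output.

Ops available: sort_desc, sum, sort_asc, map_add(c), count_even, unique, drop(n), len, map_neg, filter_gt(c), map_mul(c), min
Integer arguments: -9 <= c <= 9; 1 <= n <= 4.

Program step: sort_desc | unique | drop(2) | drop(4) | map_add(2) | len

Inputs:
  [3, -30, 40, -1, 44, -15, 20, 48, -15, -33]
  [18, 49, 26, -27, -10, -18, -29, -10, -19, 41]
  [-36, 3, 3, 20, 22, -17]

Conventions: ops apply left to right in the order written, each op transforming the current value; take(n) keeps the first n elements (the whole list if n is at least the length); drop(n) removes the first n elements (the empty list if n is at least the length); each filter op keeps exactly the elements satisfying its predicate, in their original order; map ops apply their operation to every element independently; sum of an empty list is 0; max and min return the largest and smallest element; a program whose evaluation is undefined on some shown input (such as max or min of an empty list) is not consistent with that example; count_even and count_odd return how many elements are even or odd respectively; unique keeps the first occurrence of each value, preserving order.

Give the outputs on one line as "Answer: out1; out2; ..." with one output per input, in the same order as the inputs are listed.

3; 3; 0

Execution, op by op:
  [3, -30, 40, -1, 44, -15, 20, 48, -15, -33] -> [48, 44, 40, 20, 3, -1, -15, -15, -30, -33] -> [48, 44, 40, 20, 3, -1, -15, -30, -33] -> [40, 20, 3, -1, -15, -30, -33] -> [-15, -30, -33] -> [-13, -28, -31] -> 3
  [18, 49, 26, -27, -10, -18, -29, -10, -19, 41] -> [49, 41, 26, 18, -10, -10, -18, -19, -27, -29] -> [49, 41, 26, 18, -10, -18, -19, -27, -29] -> [26, 18, -10, -18, -19, -27, -29] -> [-19, -27, -29] -> [-17, -25, -27] -> 3
  [-36, 3, 3, 20, 22, -17] -> [22, 20, 3, 3, -17, -36] -> [22, 20, 3, -17, -36] -> [3, -17, -36] -> [] -> [] -> 0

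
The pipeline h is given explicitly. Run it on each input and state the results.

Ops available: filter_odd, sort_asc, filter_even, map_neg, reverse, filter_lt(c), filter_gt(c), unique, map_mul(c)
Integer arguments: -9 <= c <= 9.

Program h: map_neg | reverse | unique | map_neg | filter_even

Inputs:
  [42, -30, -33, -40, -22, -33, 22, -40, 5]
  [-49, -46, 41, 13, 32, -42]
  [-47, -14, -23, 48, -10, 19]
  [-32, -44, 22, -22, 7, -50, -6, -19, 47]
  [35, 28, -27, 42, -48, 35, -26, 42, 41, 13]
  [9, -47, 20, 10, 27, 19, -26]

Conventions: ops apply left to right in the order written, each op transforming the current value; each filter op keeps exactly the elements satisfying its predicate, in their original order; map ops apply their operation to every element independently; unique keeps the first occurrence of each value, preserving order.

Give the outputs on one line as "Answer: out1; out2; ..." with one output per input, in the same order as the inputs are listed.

Execution, op by op:
  [42, -30, -33, -40, -22, -33, 22, -40, 5] -> [-42, 30, 33, 40, 22, 33, -22, 40, -5] -> [-5, 40, -22, 33, 22, 40, 33, 30, -42] -> [-5, 40, -22, 33, 22, 30, -42] -> [5, -40, 22, -33, -22, -30, 42] -> [-40, 22, -22, -30, 42]
  [-49, -46, 41, 13, 32, -42] -> [49, 46, -41, -13, -32, 42] -> [42, -32, -13, -41, 46, 49] -> [42, -32, -13, -41, 46, 49] -> [-42, 32, 13, 41, -46, -49] -> [-42, 32, -46]
  [-47, -14, -23, 48, -10, 19] -> [47, 14, 23, -48, 10, -19] -> [-19, 10, -48, 23, 14, 47] -> [-19, 10, -48, 23, 14, 47] -> [19, -10, 48, -23, -14, -47] -> [-10, 48, -14]
  [-32, -44, 22, -22, 7, -50, -6, -19, 47] -> [32, 44, -22, 22, -7, 50, 6, 19, -47] -> [-47, 19, 6, 50, -7, 22, -22, 44, 32] -> [-47, 19, 6, 50, -7, 22, -22, 44, 32] -> [47, -19, -6, -50, 7, -22, 22, -44, -32] -> [-6, -50, -22, 22, -44, -32]
  [35, 28, -27, 42, -48, 35, -26, 42, 41, 13] -> [-35, -28, 27, -42, 48, -35, 26, -42, -41, -13] -> [-13, -41, -42, 26, -35, 48, -42, 27, -28, -35] -> [-13, -41, -42, 26, -35, 48, 27, -28] -> [13, 41, 42, -26, 35, -48, -27, 28] -> [42, -26, -48, 28]
  [9, -47, 20, 10, 27, 19, -26] -> [-9, 47, -20, -10, -27, -19, 26] -> [26, -19, -27, -10, -20, 47, -9] -> [26, -19, -27, -10, -20, 47, -9] -> [-26, 19, 27, 10, 20, -47, 9] -> [-26, 10, 20]

[-40, 22, -22, -30, 42]; [-42, 32, -46]; [-10, 48, -14]; [-6, -50, -22, 22, -44, -32]; [42, -26, -48, 28]; [-26, 10, 20]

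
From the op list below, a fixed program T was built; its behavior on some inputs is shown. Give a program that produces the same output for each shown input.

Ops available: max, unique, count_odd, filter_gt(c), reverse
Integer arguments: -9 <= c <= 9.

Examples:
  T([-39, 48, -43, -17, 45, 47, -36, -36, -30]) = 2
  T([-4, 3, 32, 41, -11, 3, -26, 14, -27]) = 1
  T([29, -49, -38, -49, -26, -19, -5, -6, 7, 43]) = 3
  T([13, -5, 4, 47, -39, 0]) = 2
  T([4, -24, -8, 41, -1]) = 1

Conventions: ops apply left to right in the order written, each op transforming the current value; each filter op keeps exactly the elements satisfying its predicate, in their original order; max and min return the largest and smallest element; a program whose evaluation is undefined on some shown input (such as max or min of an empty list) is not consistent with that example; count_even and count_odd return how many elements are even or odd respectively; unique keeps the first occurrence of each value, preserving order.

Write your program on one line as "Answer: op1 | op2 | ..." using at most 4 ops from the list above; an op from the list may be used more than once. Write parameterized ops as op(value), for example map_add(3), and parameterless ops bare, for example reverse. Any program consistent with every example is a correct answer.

filter_gt(5) | reverse | count_odd

Check, running the answer program on each example:
  [-39, 48, -43, -17, 45, 47, -36, -36, -30] -> [48, 45, 47] -> [47, 45, 48] -> 2
  [-4, 3, 32, 41, -11, 3, -26, 14, -27] -> [32, 41, 14] -> [14, 41, 32] -> 1
  [29, -49, -38, -49, -26, -19, -5, -6, 7, 43] -> [29, 7, 43] -> [43, 7, 29] -> 3
  [13, -5, 4, 47, -39, 0] -> [13, 47] -> [47, 13] -> 2
  [4, -24, -8, 41, -1] -> [41] -> [41] -> 1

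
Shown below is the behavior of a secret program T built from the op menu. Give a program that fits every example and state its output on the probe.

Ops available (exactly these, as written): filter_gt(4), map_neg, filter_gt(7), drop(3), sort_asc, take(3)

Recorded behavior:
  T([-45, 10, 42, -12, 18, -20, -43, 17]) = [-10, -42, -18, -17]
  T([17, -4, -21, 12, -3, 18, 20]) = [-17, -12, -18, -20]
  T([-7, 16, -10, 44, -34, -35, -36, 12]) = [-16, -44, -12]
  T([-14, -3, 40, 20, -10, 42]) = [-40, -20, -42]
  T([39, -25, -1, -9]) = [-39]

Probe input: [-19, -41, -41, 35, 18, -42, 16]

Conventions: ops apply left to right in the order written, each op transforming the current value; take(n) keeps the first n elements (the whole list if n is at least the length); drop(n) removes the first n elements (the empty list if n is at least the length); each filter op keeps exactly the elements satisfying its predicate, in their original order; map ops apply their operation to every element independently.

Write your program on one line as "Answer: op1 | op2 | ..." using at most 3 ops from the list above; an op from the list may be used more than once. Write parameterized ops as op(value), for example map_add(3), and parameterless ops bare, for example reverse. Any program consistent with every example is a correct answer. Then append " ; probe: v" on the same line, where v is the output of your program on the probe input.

filter_gt(4) | map_neg ; probe: [-35, -18, -16]

Check, running the answer program on each example:
  [-45, 10, 42, -12, 18, -20, -43, 17] -> [10, 42, 18, 17] -> [-10, -42, -18, -17]
  [17, -4, -21, 12, -3, 18, 20] -> [17, 12, 18, 20] -> [-17, -12, -18, -20]
  [-7, 16, -10, 44, -34, -35, -36, 12] -> [16, 44, 12] -> [-16, -44, -12]
  [-14, -3, 40, 20, -10, 42] -> [40, 20, 42] -> [-40, -20, -42]
  [39, -25, -1, -9] -> [39] -> [-39]
  probe: [-19, -41, -41, 35, 18, -42, 16] -> [35, 18, 16] -> [-35, -18, -16]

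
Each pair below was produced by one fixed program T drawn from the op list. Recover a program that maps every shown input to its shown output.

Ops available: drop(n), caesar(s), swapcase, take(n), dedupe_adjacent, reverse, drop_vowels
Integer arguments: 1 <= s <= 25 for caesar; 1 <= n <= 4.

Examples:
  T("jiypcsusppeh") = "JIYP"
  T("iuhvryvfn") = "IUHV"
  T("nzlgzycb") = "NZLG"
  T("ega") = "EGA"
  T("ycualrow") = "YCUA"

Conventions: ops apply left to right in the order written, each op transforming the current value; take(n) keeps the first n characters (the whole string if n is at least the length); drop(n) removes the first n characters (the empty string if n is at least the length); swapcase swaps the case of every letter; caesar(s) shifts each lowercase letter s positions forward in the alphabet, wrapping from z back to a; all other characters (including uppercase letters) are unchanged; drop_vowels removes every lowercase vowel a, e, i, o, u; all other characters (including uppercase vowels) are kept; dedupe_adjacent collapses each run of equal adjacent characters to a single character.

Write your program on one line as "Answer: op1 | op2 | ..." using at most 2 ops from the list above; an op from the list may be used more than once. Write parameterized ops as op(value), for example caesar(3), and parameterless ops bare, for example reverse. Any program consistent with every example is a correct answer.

swapcase | take(4)

Check, running the answer program on each example:
  "jiypcsusppeh" -> "JIYPCSUSPPEH" -> "JIYP"
  "iuhvryvfn" -> "IUHVRYVFN" -> "IUHV"
  "nzlgzycb" -> "NZLGZYCB" -> "NZLG"
  "ega" -> "EGA" -> "EGA"
  "ycualrow" -> "YCUALROW" -> "YCUA"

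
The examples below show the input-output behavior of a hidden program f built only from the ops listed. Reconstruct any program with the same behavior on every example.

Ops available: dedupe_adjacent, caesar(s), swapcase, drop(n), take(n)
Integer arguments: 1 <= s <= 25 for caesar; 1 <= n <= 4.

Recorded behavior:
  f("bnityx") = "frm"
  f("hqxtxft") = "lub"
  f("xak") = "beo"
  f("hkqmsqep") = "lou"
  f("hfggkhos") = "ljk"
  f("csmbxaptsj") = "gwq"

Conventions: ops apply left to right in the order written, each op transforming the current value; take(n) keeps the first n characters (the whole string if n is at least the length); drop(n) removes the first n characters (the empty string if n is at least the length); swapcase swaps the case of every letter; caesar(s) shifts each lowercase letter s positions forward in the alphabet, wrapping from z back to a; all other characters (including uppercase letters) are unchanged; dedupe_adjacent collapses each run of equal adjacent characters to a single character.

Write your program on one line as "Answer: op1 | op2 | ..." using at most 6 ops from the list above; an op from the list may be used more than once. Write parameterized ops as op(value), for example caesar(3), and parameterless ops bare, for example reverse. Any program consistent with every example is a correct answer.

take(3) | caesar(5) | caesar(13) | caesar(3) | caesar(9)

Check, running the answer program on each example:
  "bnityx" -> "bni" -> "gsn" -> "tfa" -> "wid" -> "frm"
  "hqxtxft" -> "hqx" -> "mvc" -> "zip" -> "cls" -> "lub"
  "xak" -> "xak" -> "cfp" -> "psc" -> "svf" -> "beo"
  "hkqmsqep" -> "hkq" -> "mpv" -> "zci" -> "cfl" -> "lou"
  "hfggkhos" -> "hfg" -> "mkl" -> "zxy" -> "cab" -> "ljk"
  "csmbxaptsj" -> "csm" -> "hxr" -> "uke" -> "xnh" -> "gwq"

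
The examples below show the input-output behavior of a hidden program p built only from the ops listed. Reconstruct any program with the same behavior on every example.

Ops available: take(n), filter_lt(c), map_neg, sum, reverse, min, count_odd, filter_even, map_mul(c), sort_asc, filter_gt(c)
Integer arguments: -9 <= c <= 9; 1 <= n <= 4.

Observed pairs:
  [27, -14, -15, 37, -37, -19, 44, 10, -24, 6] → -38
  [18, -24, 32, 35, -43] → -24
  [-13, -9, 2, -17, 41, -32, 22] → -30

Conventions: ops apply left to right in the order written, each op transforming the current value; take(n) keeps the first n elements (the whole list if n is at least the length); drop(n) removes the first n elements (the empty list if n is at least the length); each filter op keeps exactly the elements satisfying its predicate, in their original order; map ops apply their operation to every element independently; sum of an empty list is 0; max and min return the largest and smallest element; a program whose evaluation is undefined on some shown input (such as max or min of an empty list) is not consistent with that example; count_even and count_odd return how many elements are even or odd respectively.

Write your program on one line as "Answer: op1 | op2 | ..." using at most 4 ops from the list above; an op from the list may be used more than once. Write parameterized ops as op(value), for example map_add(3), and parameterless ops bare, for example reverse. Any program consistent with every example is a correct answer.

filter_even | filter_lt(3) | sort_asc | sum

Check, running the answer program on each example:
  [27, -14, -15, 37, -37, -19, 44, 10, -24, 6] -> [-14, 44, 10, -24, 6] -> [-14, -24] -> [-24, -14] -> -38
  [18, -24, 32, 35, -43] -> [18, -24, 32] -> [-24] -> [-24] -> -24
  [-13, -9, 2, -17, 41, -32, 22] -> [2, -32, 22] -> [2, -32] -> [-32, 2] -> -30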